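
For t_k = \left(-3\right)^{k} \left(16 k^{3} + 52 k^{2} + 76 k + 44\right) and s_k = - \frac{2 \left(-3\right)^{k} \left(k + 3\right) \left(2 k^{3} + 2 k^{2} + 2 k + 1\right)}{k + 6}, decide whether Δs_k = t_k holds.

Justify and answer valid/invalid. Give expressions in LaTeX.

Invalid: residual \frac{\left(-3\right)^{k + 1} \left(16 k^{4} + 152 k^{3} + 392 k^{2} + 504 k + 266\right)}{k^{2} + 13 k + 42} ≠ 0.

s_(k+1) = 6*(-3)**k*(2*k**4 + 16*k**3 + 44*k**2 + 55*k + 28)/(k + 7)
s_(k+1) − s_k = (-3)**k*(16*k**5 + 212*k**4 + 968*k**3 + 2040*k**2 + 2252*k + 1050)/(k**2 + 13*k + 42)
(s_(k+1) − s_k) − t_k = (-3)**(k + 1)*(16*k**4 + 152*k**3 + 392*k**2 + 504*k + 266)/(k**2 + 13*k + 42)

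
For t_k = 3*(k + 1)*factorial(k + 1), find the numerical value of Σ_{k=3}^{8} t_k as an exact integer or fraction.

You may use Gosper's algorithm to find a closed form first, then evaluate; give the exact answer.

Step 1: r(k) = (k + 2)**2/(k + 1).
So A=k + 2 and B=1, with C=k + 1.
Set up (k + 2)·f(k+1) − (1)·f(k) − (k + 1) = 0.
deg f ≤ 0 (via 1,0,1).
A polynomial solution: f(k) = 1.
Certificate R = B(k−1)f/C = 1/(k + 1) gives s_k = 3*factorial(k + 1).
Δs = 3*(k + 1)*factorial(k + 1), as required.
Sum = s_(9) − s_(3); s_(9) = 10886400, s_(3) = 72 ⇒ 10886328.

Σ = 10886328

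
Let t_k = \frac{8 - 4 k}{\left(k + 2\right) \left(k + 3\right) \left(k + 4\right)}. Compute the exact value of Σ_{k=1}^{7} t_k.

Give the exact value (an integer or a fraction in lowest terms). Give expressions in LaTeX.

r(k) = (k - 1)*(k + 2)/((k - 2)*(k + 5)) after simplifying.
Gosper form: A/B · C(k+1)/C(k) with A=k + 2, B=k + 5, C=k - 2.
Set up (k + 2)·f(k+1) − (k + 4)·f(k) − (k - 2) = 0.
deg f ≤ 2 (via 1,1,1).
Solving with deg f ≤ 2: f(k) = -k.
Certificate R = B(k−1)f/C = -k*(k + 4)/(k - 2) gives s_k = 4*k/((k + 2)*(k + 3)).
Δs = 4*(2 - k)/(k**3 + 9*k**2 + 26*k + 24), as required.
Telescoping: Σ = s_(8) − s_(1) = 16/55 − (1/3) = -7/165.

Σ = -7/165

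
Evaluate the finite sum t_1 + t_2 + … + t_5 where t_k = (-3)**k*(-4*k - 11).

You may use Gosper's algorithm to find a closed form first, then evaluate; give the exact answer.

Σ = 5841

r(k) = 3*(-4*k - 15)/(4*k + 11) after simplifying.
Factor: A=-3; B=1; C=k + 11/4.
f must satisfy (-3)·f(k+1) − (1)·f(k) = k + 11/4.
From deg A=0, deg B=0, deg C=1: d=1.
Match coefficients ⇒ f(k) = -(k + 2)/4.
Get s_k = R·t_k = (-3)**k*(k + 2) with R(k) = B(k−1)f(k)/C(k) = -(k + 2)/(4*k + 11).
Verify: (-3)**k*(-4*k - 11) matches t_k.
Evaluate s at k=6 and k=1: 5832 and -9; difference 5841.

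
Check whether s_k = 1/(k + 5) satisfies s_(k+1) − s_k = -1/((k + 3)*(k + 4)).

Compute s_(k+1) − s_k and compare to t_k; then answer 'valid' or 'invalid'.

s_(k+1) = 1/(k + 6)
s_(k+1) − s_k = -1/((k + 5)*(k + 6))
(s_(k+1) − s_k) − t_k = 2*(2*k + 9)/(k**4 + 18*k**3 + 119*k**2 + 342*k + 360)

Invalid: residual 2*(2*k + 9)/(k**4 + 18*k**3 + 119*k**2 + 342*k + 360) ≠ 0.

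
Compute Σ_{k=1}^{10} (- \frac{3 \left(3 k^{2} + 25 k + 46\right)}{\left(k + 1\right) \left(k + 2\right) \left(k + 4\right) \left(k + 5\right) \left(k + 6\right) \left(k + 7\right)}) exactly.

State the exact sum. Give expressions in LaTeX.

t_(k+1)/t_k = (k + 1)*(k + 4)*(25*k + 3*(k + 1)**2 + 71)/((k + 3)*(k + 8)*(3*k**2 + 25*k + 46)).
Gosper form: A/B · C(k+1)/C(k) with A=k + 1, B=k + 8, C=k**3 + 34*k**2/3 + 121*k/3 + 46.
Need (k + 1)·f(k+1) − (k + 7)·f(k) = k**3 + 34*k**2/3 + 121*k/3 + 46.
d = 6 from the (1,1,3) case.
Coefficient equations give f(k) = k*(k + 2)*(k + 3)*(k + 5)*(k**2 + 11*k + 34)/72.
R(k) = B(k−1)·f(k)/C(k) = k*(k + 2)*(k + 5)*(k + 7)*(k**2 + 11*k + 34)/(24*(3*k**2 + 25*k + 46)); s_k = R·t_k = k*(-k**2 - 11*k - 34)/(8*(k**3 + 11*k**2 + 34*k + 24)).
Δs = 3*(-3*k**2 - 25*k - 46)/(k**6 + 25*k**5 + 247*k**4 + 1219*k**3 + 3112*k**2 + 3796*k + 1680), as required.
Σ_(k=1)^(10) t_k = s_(11) − s_(1) = -253/2040 − (-23/280) = -299/7140.

Σ = -299/7140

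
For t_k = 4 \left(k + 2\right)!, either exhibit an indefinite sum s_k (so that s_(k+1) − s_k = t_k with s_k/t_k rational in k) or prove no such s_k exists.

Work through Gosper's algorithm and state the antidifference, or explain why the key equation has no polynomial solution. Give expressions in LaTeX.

Compute t_(k+1)/t_k: get k + 3.
A = k + 3, B = 1, C = 1.
Solve (k + 3)·f(k+1) − (1)·f(k) = 1.
deg f ≤ -1 (via 1,0,0).
deg f ≤ -1 is impossible — no certificate.

none (Gosper's algorithm certifies no s_k)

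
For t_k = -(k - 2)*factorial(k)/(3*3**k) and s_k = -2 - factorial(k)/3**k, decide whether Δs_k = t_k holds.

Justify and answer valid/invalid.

valid; difference matches t_k

s_(k+1) = -(6*3**k + k*factorial(k) + factorial(k))/(3*3**k)
s_(k+1) − s_k = -(k - 2)*factorial(k)/(3*3**k)
(s_(k+1) − s_k) − t_k = 0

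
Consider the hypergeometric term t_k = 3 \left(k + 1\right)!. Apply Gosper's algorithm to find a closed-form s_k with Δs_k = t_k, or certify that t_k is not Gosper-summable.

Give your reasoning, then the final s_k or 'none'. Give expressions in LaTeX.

Ratio r(k) = k + 2.
A = k + 2, B = 1, C = 1.
Solve (k + 2)·f(k+1) − (1)·f(k) = 1.
d = -1 from the (1,0,0) case.
d = -1 < 0 ⇒ no nonzero polynomial f; not summable.

no hypergeometric antidifference exists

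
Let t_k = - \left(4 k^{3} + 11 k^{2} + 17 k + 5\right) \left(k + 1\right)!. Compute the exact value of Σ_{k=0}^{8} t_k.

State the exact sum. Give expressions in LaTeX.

Σ = -1139443201

Ratio r(k) = (4*k**4 + 31*k**3 + 97*k**2 + 139*k + 74)/(4*k**3 + 11*k**2 + 17*k + 5).
Take A(k)=k + 2, B(k)=1, C(k)=k**3 + 11*k**2/4 + 17*k/4 + 5/4.
Key eq: (k + 2)·f(k+1) = (1)·f(k) + (k**3 + 11*k**2/4 + 17*k/4 + 5/4).
d = 2 from the (1,0,3) case.
Solving with deg f ≤ 2: f(k) = (4*k**2 - k - 1)/4.
Get s_k = R·t_k = (-4*k**2 + k + 1)*factorial(k + 1) with R(k) = B(k−1)f(k)/C(k) = (4*k**2 - k - 1)/(4*k**3 + 11*k**2 + 17*k + 5).
Δs = -(4*k**3 + 11*k**2 + 17*k + 5)*factorial(k + 1), as required.
Telescoping: Σ = s_(9) − s_(0) = -1139443200 − (1) = -1139443201.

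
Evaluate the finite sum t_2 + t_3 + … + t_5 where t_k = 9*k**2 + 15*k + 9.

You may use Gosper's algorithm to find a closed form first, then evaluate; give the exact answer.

Σ = 732

r(k) = (3*k**2 + 11*k + 11)/(3*k**2 + 5*k + 3) after simplifying.
Take A(k)=1, B(k)=1, C(k)=k**2 + 5*k/3 + 1.
Solve (1)·f(k+1) − (1)·f(k) = k**2 + 5*k/3 + 1.
deg f ≤ 3 (via 0,0,2).
Solving with deg f ≤ 3: f(k) = k*(k**2 + k + 1)/3.
So s_k = (B(k−1)f/C)·t_k = (k*(k**2 + k + 1)/(3*k**2 + 5*k + 3))·t_k = 3*k*(k**2 + k + 1).
s_(k+1) − s_k = 9*k**2 + 15*k + 9 = t_k.
Σ_(k=2)^(5) t_k = s_(6) − s_(2) = 774 − (42) = 732.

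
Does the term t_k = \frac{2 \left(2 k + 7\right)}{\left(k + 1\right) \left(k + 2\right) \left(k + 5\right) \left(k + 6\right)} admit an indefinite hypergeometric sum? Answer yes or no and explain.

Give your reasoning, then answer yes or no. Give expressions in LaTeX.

Step 1: r(k) = (k + 1)*(k + 5)*(2*k + 9)/((k + 3)*(k + 7)*(2*k + 7)).
So A=k + 1 and B=k + 7, with C=k**3 + 21*k**2/2 + 73*k/2 + 42.
Need (k + 1)·f(k+1) − (k + 6)·f(k) = k**3 + 21*k**2/2 + 73*k/2 + 42.
deg f ≤ 5 (via 1,1,3).
A polynomial solution: f(k) = k*(k + 2)*(k + 3)*(k + 4)*(k + 6)/10.
Get s_k = R·t_k = 2*k*(k + 6)/(5*(k**2 + 6*k + 5)) with R(k) = B(k−1)f(k)/C(k) = k*(k + 2)*(k + 6)**2/(5*(2*k + 7)).
s_(k+1) − s_k = 2*(2*k + 7)/(k**4 + 14*k**3 + 65*k**2 + 112*k + 60) = t_k.

Yes. s_k = \frac{2 k \left(k + 6\right)}{5 \left(k^{2} + 6 k + 5\right)}.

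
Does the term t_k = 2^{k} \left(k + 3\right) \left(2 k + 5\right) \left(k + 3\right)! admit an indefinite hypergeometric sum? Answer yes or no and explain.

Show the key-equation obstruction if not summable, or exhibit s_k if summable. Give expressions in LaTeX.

Compute t_(k+1)/t_k: get (k + 4)**2*(4*k + 14)/((k + 3)*(2*k + 5)).
A = 2*k + 8, B = 1, C = k**2 + 11*k/2 + 15/2.
f must satisfy (2*k + 8)·f(k+1) − (1)·f(k) = k**2 + 11*k/2 + 15/2.
d = 1 from the (1,0,2) case.
Coefficient equations give f(k) = (k + 1)/2.
So s_k = (B(k−1)f/C)·t_k = ((k + 1)/((k + 3)*(2*k + 5)))·t_k = 2**k*(k + 1)*factorial(k + 3).
Check: Δs_k = 2**k*(k + 3)*(2*k + 5)*factorial(k + 3). ✓

Yes. s_k = 2^{k} \left(k + 1\right) \left(k + 3\right)!.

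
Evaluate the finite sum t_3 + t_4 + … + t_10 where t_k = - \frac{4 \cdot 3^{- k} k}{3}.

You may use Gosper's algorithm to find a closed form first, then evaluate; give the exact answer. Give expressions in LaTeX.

Σ = -45904/177147

t_(k+1)/t_k = (k + 1)/(3*k).
Gosper form: A/B · C(k+1)/C(k) with A=1/3, B=1, C=k.
f must satisfy (1/3)·f(k+1) − (1)·f(k) = k.
Bound: deg f ≤ 1.
A polynomial solution: f(k) = -3*(2*k + 1)/4.
R(k) = B(k−1)·f(k)/C(k) = -3*(2*k + 1)/(4*k); s_k = R·t_k = (2*k + 1)/3**k.
Check: Δs_k = -4*k/(3*3**k). ✓
Σ_(k=3)^(10) t_k = s_(11) − s_(3) = 23/177147 − (7/27) = -45904/177147.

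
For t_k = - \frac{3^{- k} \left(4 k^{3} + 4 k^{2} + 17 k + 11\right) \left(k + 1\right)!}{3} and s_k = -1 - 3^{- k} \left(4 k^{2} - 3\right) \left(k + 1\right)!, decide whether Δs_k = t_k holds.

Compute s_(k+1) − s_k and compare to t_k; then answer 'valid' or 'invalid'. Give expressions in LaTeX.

s_(k+1) = -3**(-k - 1)*(4*(k + 1)**2 - 3)*factorial(k + 2) - 1
s_(k+1) − s_k = -(4*k**3 + 4*k**2 + 17*k + 11)*factorial(k + 1)/(3*3**k)
(s_(k+1) − s_k) − t_k = 0

Valid: the claim telescopes to t_k.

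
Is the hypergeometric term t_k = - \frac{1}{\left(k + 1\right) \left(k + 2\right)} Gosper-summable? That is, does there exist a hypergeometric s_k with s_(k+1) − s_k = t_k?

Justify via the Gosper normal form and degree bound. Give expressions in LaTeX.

Ratio r(k) = (k + 1)/(k + 3).
Gosper form: A/B · C(k+1)/C(k) with A=k + 1, B=k + 3, C=1.
f must satisfy (k + 1)·f(k+1) − (k + 2)·f(k) = 1.
d = 1 from the (1,1,0) case.
A polynomial solution: f(k) = k.
So s_k = (B(k−1)f/C)·t_k = (k*(k + 2))·t_k = -k/(k + 1).
Verify: -1/(k**2 + 3*k + 2) matches t_k.

Yes. s_k = - \frac{k}{k + 1}.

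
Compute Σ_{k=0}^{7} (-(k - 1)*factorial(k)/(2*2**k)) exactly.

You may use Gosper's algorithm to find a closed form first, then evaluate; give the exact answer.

Σ = -313/2

Step 1: r(k) = k*(k + 1)/(2*(k - 1)).
A = k/2 + 1/2, B = 1, C = k - 1.
Solve (k/2 + 1/2)·f(k+1) − (1)·f(k) = k - 1.
From deg A=1, deg B=0, deg C=1: d=0.
Solving with deg f ≤ 0: f(k) = 2.
R(k) = B(k−1)·f(k)/C(k) = 2/(k - 1); s_k = R·t_k = -factorial(k)/2**k.
Verify: -(k - 1)*factorial(k)/(2*2**k) matches t_k.
Telescoping: Σ = s_(8) − s_(0) = -315/2 − (-1) = -313/2.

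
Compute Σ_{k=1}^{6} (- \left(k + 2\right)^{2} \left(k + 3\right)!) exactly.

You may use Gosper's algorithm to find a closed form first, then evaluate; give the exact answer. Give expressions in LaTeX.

t_(k+1)/t_k = (k + 3)**2*(k + 4)/(k + 2)**2.
Factor: A=k + 4; B=1; C=k**2 + 4*k + 4.
Key eq: (k + 4)·f(k+1) = (1)·f(k) + (k**2 + 4*k + 4).
From deg A=1, deg B=0, deg C=2: d=1.
Coefficient equations give f(k) = k.
Get s_k = R·t_k = -k*factorial(k + 3) with R(k) = B(k−1)f(k)/C(k) = k/(k + 2)**2.
Δs = -(k + 2)**2*factorial(k + 3), as required.
Evaluate s at k=7 and k=1: -25401600 and -24; difference -25401576.

Σ = -25401576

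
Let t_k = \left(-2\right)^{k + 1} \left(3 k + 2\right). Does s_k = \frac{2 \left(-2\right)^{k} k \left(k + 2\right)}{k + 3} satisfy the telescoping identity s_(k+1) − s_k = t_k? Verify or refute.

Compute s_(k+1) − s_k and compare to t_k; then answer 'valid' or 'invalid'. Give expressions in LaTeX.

s_(k+1) = -(-2)**(k + 2)*(k + 1)*(k + 3)/(k + 4)
s_(k+1) − s_k = (-2)**(k + 1)*(3*k**3 + 20*k**2 + 38*k + 18)/(k**2 + 7*k + 12)
(s_(k+1) − s_k) − t_k = 6*(-2)**k*(k**2 + 4*k + 2)/(k**2 + 7*k + 12)

Invalid: residual \frac{6 \left(-2\right)^{k} \left(k^{2} + 4 k + 2\right)}{k^{2} + 7 k + 12} ≠ 0.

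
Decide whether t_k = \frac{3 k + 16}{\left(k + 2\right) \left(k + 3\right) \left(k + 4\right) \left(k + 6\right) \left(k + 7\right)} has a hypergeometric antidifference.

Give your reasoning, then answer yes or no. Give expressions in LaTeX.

Compute t_(k+1)/t_k: get (k + 2)*(k + 6)*(3*k + 19)/((k + 5)*(k + 8)*(3*k + 16)).
Factor: A=k + 2; B=k + 8; C=k**2 + 31*k/3 + 80/3.
Set up (k + 2)·f(k+1) − (k + 7)·f(k) − (k**2 + 31*k/3 + 80/3) = 0.
deg f ≤ 5 (via 1,1,2).
A polynomial solution: f(k) = k*(k + 4)*(k + 5)*(k**2 + 11*k + 36)/108.
Certificate R = B(k−1)f/C = k*(k + 4)*(k + 7)*(k**2 + 11*k + 36)/(36*(3*k + 16)) gives s_k = k*(k**2 + 11*k + 36)/(36*(k**3 + 11*k**2 + 36*k + 36)).
Verify: (3*k + 16)/(k**5 + 22*k**4 + 185*k**3 + 740*k**2 + 1404*k + 1008) matches t_k.

Yes. s_k = \frac{k \left(k^{2} + 11 k + 36\right)}{36 \left(k^{3} + 11 k^{2} + 36 k + 36\right)}.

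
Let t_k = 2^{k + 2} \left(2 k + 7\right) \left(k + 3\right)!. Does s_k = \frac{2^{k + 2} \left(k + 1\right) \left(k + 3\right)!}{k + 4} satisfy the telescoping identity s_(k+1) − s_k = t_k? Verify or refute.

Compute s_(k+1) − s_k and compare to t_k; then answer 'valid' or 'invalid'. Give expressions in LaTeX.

Invalid: residual - \frac{12 \cdot 2^{k} \left(k + 3\right) \left(2 k + 9\right) \left(k + 3\right)!}{\left(k + 4\right) \left(k + 5\right)} ≠ 0.

s_(k+1) = 2**(k + 3)*(k + 2)*factorial(k + 4)/(k + 5)
s_(k+1) − s_k = 2**(k + 2)*(2*k**3 + 19*k**2 + 58*k + 59)*factorial(k + 3)/((k + 4)*(k + 5))
(s_(k+1) − s_k) − t_k = -12*2**k*(k + 3)*(2*k + 9)*factorial(k + 3)/((k + 4)*(k + 5))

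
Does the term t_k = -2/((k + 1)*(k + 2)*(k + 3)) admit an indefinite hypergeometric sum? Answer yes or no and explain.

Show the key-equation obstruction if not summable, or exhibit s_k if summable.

Compute t_(k+1)/t_k: get (k + 1)/(k + 4).
Factor: A=k + 1; B=k + 4; C=1.
Set up (k + 1)·f(k+1) − (k + 3)·f(k) − (1) = 0.
Bound: deg f ≤ 2.
Solving with deg f ≤ 2: f(k) = k*(k + 3)/4.
Get s_k = R·t_k = k*(-k - 3)/(2*(k + 1)*(k + 2)) with R(k) = B(k−1)f(k)/C(k) = k*(k + 3)**2/4.
Check: Δs_k = -2/(k**3 + 6*k**2 + 11*k + 6). ✓

Yes. s_k = k*(-k - 3)/(2*(k + 1)*(k + 2)).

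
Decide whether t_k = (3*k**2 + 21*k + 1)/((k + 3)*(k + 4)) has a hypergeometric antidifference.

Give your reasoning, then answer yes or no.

Yes. s_k = k*(9*k - 8)/(3*(k + 3)).

Compute t_(k+1)/t_k: get (k + 3)*(21*k + 3*(k + 1)**2 + 22)/((k + 5)*(3*k**2 + 21*k + 1)).
A = k + 3, B = k + 5, C = k**2 + 7*k + 1/3.
Solve (k + 3)·f(k+1) − (k + 4)·f(k) = k**2 + 7*k + 1/3.
Degrees (1,1,2) ⇒ d ≤ 2.
A polynomial solution: f(k) = k*(9*k - 8)/9.
Then R = B(k−1)f/C = k*(k + 4)*(9*k - 8)/(3*(3*k**2 + 21*k + 1)), so s_k = R(k)·t_k = k*(9*k - 8)/(3*(k + 3)).
s_(k+1) − s_k = (3*k**2 + 21*k + 1)/(k**2 + 7*k + 12) = t_k.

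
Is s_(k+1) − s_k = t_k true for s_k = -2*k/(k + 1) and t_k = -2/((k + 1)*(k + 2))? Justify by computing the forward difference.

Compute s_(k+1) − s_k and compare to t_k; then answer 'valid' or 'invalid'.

s_(k+1) = 2*(-k - 1)/(k + 2)
s_(k+1) − s_k = -2/(k**2 + 3*k + 2)
(s_(k+1) − s_k) − t_k = 0

valid; difference matches t_k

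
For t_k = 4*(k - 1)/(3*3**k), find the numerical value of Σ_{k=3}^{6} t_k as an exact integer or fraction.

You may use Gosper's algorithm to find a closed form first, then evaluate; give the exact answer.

r(k) = k/(3*(k - 1)) after simplifying.
A = 1/3, B = 1, C = k - 1.
Solve (1/3)·f(k+1) − (1)·f(k) = k - 1.
Degrees (0,0,1) ⇒ d ≤ 1.
Solving with deg f ≤ 1: f(k) = -3*(2*k - 1)/4.
So s_k = (B(k−1)f/C)·t_k = (-3*(2*k - 1)/(4*(k - 1)))·t_k = (1 - 2*k)/3**k.
Verify: 4*(k - 1)/(3*3**k) matches t_k.
Σ_(k=3)^(6) t_k = s_(7) − s_(3) = -13/2187 − (-5/27) = 392/2187.

Σ = 392/2187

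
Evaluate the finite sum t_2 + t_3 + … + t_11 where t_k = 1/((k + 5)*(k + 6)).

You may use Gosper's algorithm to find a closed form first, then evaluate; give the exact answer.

Σ = 10/119

Compute t_(k+1)/t_k: get (k + 5)/(k + 7).
Factor: A=k + 5; B=k + 7; C=1.
Need (k + 5)·f(k+1) − (k + 6)·f(k) = 1.
Bound: deg f ≤ 1.
Coefficient equations give f(k) = k/5.
R(k) = B(k−1)·f(k)/C(k) = k*(k + 6)/5; s_k = R·t_k = k/(5*(k + 5)).
s_(k+1) − s_k = 1/(k**2 + 11*k + 30) = t_k.
Evaluate s at k=12 and k=2: 12/85 and 2/35; difference 10/119.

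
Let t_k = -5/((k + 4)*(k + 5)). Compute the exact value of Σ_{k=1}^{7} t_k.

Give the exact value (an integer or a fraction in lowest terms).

r(k) = (k + 4)/(k + 6) after simplifying.
Take A(k)=k + 4, B(k)=k + 6, C(k)=1.
Set up (k + 4)·f(k+1) − (k + 5)·f(k) − (1) = 0.
Bound: deg f ≤ 1.
Solving with deg f ≤ 1: f(k) = k/4.
So s_k = (B(k−1)f/C)·t_k = (k*(k + 5)/4)·t_k = -5*k/(4*k + 16).
Verify: -5/(k**2 + 9*k + 20) matches t_k.
Sum = s_(8) − s_(1); s_(8) = -5/6, s_(1) = -1/4 ⇒ -7/12.

Σ = -7/12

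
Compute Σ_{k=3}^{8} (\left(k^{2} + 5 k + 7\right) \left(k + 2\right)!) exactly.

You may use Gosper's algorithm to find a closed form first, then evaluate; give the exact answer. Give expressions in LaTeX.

t_(k+1)/t_k = (k + 3)*(5*k + (k + 1)**2 + 12)/(k**2 + 5*k + 7).
Take A(k)=k + 3, B(k)=1, C(k)=k**2 + 5*k + 7.
f must satisfy (k + 3)·f(k+1) − (1)·f(k) = k**2 + 5*k + 7.
From deg A=1, deg B=0, deg C=2: d=1.
Match coefficients ⇒ f(k) = k + 2.
Certificate R = B(k−1)f/C = (k + 2)/(k**2 + 5*k + 7) gives s_k = (k + 2)*factorial(k + 2).
Verify: (k**2 + 5*k + 7)*factorial(k + 2) matches t_k.
Sum = s_(9) − s_(3); s_(9) = 439084800, s_(3) = 600 ⇒ 439084200.

Σ = 439084200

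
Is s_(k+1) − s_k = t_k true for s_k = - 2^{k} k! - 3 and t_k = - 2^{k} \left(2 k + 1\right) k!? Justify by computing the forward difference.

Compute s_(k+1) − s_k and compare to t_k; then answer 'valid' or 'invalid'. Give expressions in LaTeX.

s_(k+1) = -2**(k + 1)*factorial(k + 1) - 3
s_(k+1) − s_k = -2**k*(2*k + 1)*factorial(k)
(s_(k+1) − s_k) − t_k = 0

Valid — Δs_k = t_k.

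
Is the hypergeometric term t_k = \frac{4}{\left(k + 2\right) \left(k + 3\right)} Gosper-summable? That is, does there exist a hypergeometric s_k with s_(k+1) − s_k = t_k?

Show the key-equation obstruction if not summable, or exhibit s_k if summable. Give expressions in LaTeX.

t_(k+1)/t_k = (k + 2)/(k + 4).
Factor: A=k + 2; B=k + 4; C=1.
Solve (k + 2)·f(k+1) − (k + 3)·f(k) = 1.
deg f ≤ 1 (via 1,1,0).
Solve for f: f(k) = k/2 (degree 1 ≤ 1).
R(k) = B(k−1)·f(k)/C(k) = k*(k + 3)/2; s_k = R·t_k = 2*k/(k + 2).
Verify: 4/(k**2 + 5*k + 6) matches t_k.

Yes. s_k = \frac{2 k}{k + 2}.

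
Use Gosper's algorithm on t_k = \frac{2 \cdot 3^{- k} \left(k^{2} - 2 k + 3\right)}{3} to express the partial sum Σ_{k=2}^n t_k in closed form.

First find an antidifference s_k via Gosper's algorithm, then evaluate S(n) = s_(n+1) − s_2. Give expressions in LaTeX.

S(n) = 3^{- n - 2} \left(5 \cdot 3^{n} - 3 n^{2} - 3 n - 9\right)

Compute t_(k+1)/t_k: get (k**2 + 2)/(3*(k**2 - 2*k + 3)).
Gosper form: A/B · C(k+1)/C(k) with A=1/3, B=1, C=k**2 - 2*k + 3.
Set up (1/3)·f(k+1) − (1)·f(k) − (k**2 - 2*k + 3) = 0.
Degrees (0,0,2) ⇒ d ≤ 2.
A polynomial solution: f(k) = -3*(k**2 - k + 3)/2.
R(k) = B(k−1)·f(k)/C(k) = -3*(k**2 - k + 3)/(2*(k**2 - 2*k + 3)); s_k = R·t_k = (-k**2 + k - 3)/3**k.
Δs = 2*(k**2 - 2*k + 3)/(3*3**k), as required.
s_(n+1) = 3**(-n - 1)*(-n**2 - n - 3) and s_(2) = -5/9, so S(n) = 3**(-n - 2)*(5*3**n - 3*n**2 - 3*n - 9).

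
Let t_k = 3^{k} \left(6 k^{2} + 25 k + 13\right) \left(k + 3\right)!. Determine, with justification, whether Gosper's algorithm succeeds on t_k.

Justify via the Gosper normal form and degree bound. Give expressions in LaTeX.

r(k) = 3*(6*k**3 + 61*k**2 + 192*k + 176)/(6*k**2 + 25*k + 13) after simplifying.
Take A(k)=3*k + 12, B(k)=1, C(k)=k**2 + 25*k/6 + 13/6.
Set up (3*k + 12)·f(k+1) − (1)·f(k) − (k**2 + 25*k/6 + 13/6) = 0.
Bound: deg f ≤ 1.
Match coefficients ⇒ f(k) = (2*k - 1)/6.
Then R = B(k−1)f/C = (2*k - 1)/(6*k**2 + 25*k + 13), so s_k = R(k)·t_k = 3**k*(2*k - 1)*factorial(k + 3).
Verify: 3**k*(6*k**2 + 25*k + 13)*factorial(k + 3) matches t_k.

Yes. s_k = 3^{k} \left(2 k - 1\right) \left(k + 3\right)!.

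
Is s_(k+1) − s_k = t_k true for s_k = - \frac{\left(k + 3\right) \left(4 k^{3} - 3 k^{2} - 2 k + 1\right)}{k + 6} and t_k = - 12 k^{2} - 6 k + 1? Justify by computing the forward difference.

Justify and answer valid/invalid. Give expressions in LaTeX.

Invalid: residual \frac{3 \left(8 k^{3} + 81 k^{2} + 37 k - 7\right)}{k^{2} + 13 k + 42} ≠ 0.

s_(k+1) = k*(-4*k**3 - 25*k**2 - 40*k - 16)/(k + 7)
s_(k+1) − s_k = (-12*k**4 - 138*k**3 - 338*k**2 - 128*k + 21)/(k**2 + 13*k + 42)
(s_(k+1) − s_k) − t_k = 3*(8*k**3 + 81*k**2 + 37*k - 7)/(k**2 + 13*k + 42)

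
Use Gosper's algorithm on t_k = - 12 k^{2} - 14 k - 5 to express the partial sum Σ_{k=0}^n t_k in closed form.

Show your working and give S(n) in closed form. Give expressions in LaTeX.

S(n) = - 4 n^{3} - 13 n^{2} - 14 n - 5

Step 1: r(k) = (12*k**2 + 38*k + 31)/(12*k**2 + 14*k + 5).
Factor: A=1; B=1; C=k**2 + 7*k/6 + 5/12.
Key eq: (1)·f(k+1) = (1)·f(k) + (k**2 + 7*k/6 + 5/12).
deg f ≤ 3 (via 0,0,2).
Solve for f: f(k) = k**2*(4*k + 1)/12 (degree 3 ≤ 3).
Certificate R = B(k−1)f/C = k**2*(4*k + 1)/(12*k**2 + 14*k + 5) gives s_k = k**2*(-4*k - 1).
s_(k+1) − s_k = -12*k**2 - 14*k - 5 = t_k.
s_(n+1) = -4*n**3 - 13*n**2 - 14*n - 5 and s_(0) = 0, so S(n) = -4*n**3 - 13*n**2 - 14*n - 5.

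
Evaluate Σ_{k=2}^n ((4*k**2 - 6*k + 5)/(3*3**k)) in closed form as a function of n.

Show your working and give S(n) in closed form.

r(k) = (4*k**2 + 2*k + 3)/(3*(4*k**2 - 6*k + 5)) after simplifying.
Gosper form: A/B · C(k+1)/C(k) with A=1/3, B=1, C=k**2 - 3*k/2 + 5/4.
Need (1/3)·f(k+1) − (1)·f(k) = k**2 - 3*k/2 + 5/4.
Bound: deg f ≤ 2.
A polynomial solution: f(k) = -3*(2*k**2 - k + 3)/4.
So s_k = (B(k−1)f/C)·t_k = (-3*(2*k**2 - k + 3)/(4*k**2 - 6*k + 5))·t_k = (-2*k**2 + k - 3)/3**k.
Verify: (4*k**2 - 6*k + 5)/(3*3**k) matches t_k.
Σ_(k=2)^n t_k = s_(n+1) − s_(2) = (3**(-n - 1)*(-2*n**2 - 3*n - 4)) − (-1), i.e. 3**(-n - 1)*(3**(n + 1) - 2*n**2 - 3*n - 4).

S(n) = 3**(-n - 1)*(3**(n + 1) - 2*n**2 - 3*n - 4)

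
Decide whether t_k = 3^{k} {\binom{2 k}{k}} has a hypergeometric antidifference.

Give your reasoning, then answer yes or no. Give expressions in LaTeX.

Ratio r(k) = 6*(2*k + 1)/(k + 1).
A = 12*k + 6, B = k + 1, C = 1.
Need (12*k + 6)·f(k+1) − (k)·f(k) = 1.
Degrees (1,1,0) ⇒ d ≤ -1.
Negative degree bound (-1): no f exists, t_k not Gosper-summable.

No. Not Gosper-summable.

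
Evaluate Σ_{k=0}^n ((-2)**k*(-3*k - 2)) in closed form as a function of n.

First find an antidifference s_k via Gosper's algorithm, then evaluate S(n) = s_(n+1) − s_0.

S(n) = (-2)**(n + 1)*(n + 1)

Compute t_(k+1)/t_k: get 2*(-3*k - 5)/(3*k + 2).
Factor: A=-2; B=1; C=k + 2/3.
Need (-2)·f(k+1) − (1)·f(k) = k + 2/3.
Degrees (0,0,1) ⇒ d ≤ 1.
Coefficient equations give f(k) = -k/3.
Get s_k = R·t_k = (-2)**k*k with R(k) = B(k−1)f(k)/C(k) = -k/(3*k + 2).
s_(k+1) − s_k = (-2)**k*(-3*k - 2) = t_k.
Σ_(k=0)^n t_k = s_(n+1) − s_(0) = ((-2)**(n + 1)*(n + 1)) − (0), i.e. (-2)**(n + 1)*(n + 1).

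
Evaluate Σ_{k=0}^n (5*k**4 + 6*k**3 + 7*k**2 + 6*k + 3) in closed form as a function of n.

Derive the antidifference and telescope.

S(n) = n**5 + 4*n**4 + 7*n**3 + 8*n**2 + 7*n + 3

r(k) = (5*k**4 + 26*k**3 + 55*k**2 + 58*k + 27)/(5*k**4 + 6*k**3 + 7*k**2 + 6*k + 3) after simplifying.
Take A(k)=1, B(k)=1, C(k)=k**4 + 6*k**3/5 + 7*k**2/5 + 6*k/5 + 3/5.
f must satisfy (1)·f(k+1) − (1)·f(k) = k**4 + 6*k**3/5 + 7*k**2/5 + 6*k/5 + 3/5.
Degrees (0,0,4) ⇒ d ≤ 5.
Solving with deg f ≤ 5: f(k) = k*(k**4 - k**3 + k**2 + k + 1)/5.
Then R = B(k−1)f/C = k*(k**4 - k**3 + k**2 + k + 1)/(5*k**4 + 6*k**3 + 7*k**2 + 6*k + 3), so s_k = R(k)·t_k = k*(k**4 - k**3 + k**2 + k + 1).
Δs = 5*k**4 + 6*k**3 + 7*k**2 + 6*k + 3, as required.
Σ_(k=0)^n t_k = s_(n+1) − s_(0) = (n**5 + 4*n**4 + 7*n**3 + 8*n**2 + 7*n + 3) − (0), i.e. n**5 + 4*n**4 + 7*n**3 + 8*n**2 + 7*n + 3.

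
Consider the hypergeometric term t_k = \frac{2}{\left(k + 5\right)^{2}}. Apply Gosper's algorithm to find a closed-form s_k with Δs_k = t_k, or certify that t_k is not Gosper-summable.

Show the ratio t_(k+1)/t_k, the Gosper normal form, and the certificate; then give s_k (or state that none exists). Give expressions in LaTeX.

none — t_k is not Gosper-summable

r(k) = (k + 5)**2/(k + 6)**2 after simplifying.
Factor: A=k**2 + 10*k + 25; B=k**2 + 12*k + 36; C=1.
Need (k**2 + 10*k + 25)·f(k+1) − (k**2 + 10*k + 25)·f(k) = 1.
d = 0 from the (2,2,0) case.
f = c0 ⇒ A·f(k+1) − B(k−1)·f(k) − C = -1. The system {-1 = 0} is inconsistent; no antidifference.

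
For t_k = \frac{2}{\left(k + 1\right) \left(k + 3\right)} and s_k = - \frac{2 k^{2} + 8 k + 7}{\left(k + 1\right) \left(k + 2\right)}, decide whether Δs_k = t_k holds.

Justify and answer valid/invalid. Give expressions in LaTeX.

s_(k+1) = (-8*k - 2*(k + 1)**2 - 15)/((k + 2)*(k + 3))
s_(k+1) − s_k = 2/(k**2 + 4*k + 3)
(s_(k+1) − s_k) − t_k = 0

Valid: the claim telescopes to t_k.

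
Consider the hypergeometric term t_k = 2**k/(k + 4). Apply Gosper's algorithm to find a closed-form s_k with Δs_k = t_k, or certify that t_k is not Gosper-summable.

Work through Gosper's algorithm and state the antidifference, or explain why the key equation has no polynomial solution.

none (Gosper's algorithm certifies no s_k)

t_(k+1)/t_k = 2*(k + 4)/(k + 5).
Factor: A=2*k + 8; B=k + 5; C=1.
Set up (2*k + 8)·f(k+1) − (k + 4)·f(k) − (1) = 0.
From deg A=1, deg B=1, deg C=0: d=-1.
deg f ≤ -1 is impossible — no certificate.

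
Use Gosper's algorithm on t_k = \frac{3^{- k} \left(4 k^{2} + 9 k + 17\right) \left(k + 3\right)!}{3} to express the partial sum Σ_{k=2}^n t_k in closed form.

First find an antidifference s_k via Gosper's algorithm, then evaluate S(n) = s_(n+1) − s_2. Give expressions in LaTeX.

S(n) = -120 + \frac{4 \cdot 3^{- n} n \left(n + 4\right)!}{3} + \frac{5 \cdot 3^{- n} \left(n + 4\right)!}{3}

Step 1: r(k) = (k + 4)*(9*k + 4*(k + 1)**2 + 26)/(3*(4*k**2 + 9*k + 17)).
Gosper form: A/B · C(k+1)/C(k) with A=k/3 + 4/3, B=1, C=k**2 + 9*k/4 + 17/4.
Set up (k/3 + 4/3)·f(k+1) − (1)·f(k) − (k**2 + 9*k/4 + 17/4) = 0.
d = 1 from the (1,0,2) case.
Match coefficients ⇒ f(k) = 3*(4*k + 1)/4.
Get s_k = R·t_k = (4*k + 1)*factorial(k + 3)/3**k with R(k) = B(k−1)f(k)/C(k) = 3*(4*k + 1)/(4*k**2 + 9*k + 17).
Δs = (4*k**2 + 9*k + 17)*factorial(k + 3)/(3*3**k), as required.
Evaluate: s_(n+1) = 3**(-n - 1)*(4*n + 5)*factorial(n + 4); subtract s_(2) = 120 ⇒ S(n) = -120 + 4*n*factorial(n + 4)/(3*3**n) + 5*factorial(n + 4)/(3*3**n).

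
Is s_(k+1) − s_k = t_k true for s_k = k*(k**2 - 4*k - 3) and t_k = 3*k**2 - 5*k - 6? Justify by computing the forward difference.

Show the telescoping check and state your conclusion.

valid (s_(k+1) − s_k reduces to t_k)

s_(k+1) = k**3 - k**2 - 8*k - 6
s_(k+1) − s_k = 3*k**2 - 5*k - 6
(s_(k+1) − s_k) − t_k = 0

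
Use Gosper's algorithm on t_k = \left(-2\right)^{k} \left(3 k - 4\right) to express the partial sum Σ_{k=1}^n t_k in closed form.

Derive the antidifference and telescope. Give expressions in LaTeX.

Step 1: r(k) = 2*(1 - 3*k)/(3*k - 4).
A = -2, B = 1, C = k - 4/3.
Set up (-2)·f(k+1) − (1)·f(k) − (k - 4/3) = 0.
Degrees (0,0,1) ⇒ d ≤ 1.
Coefficient equations give f(k) = -(k - 2)/3.
R(k) = B(k−1)·f(k)/C(k) = -(k - 2)/(3*k - 4); s_k = R·t_k = (-2)**k*(2 - k).
Check: Δs_k = (-2)**k*(3*k - 4). ✓
Evaluate: s_(n+1) = (-2)**(n + 1)*(1 - n); subtract s_(1) = -2 ⇒ S(n) = 2*(-2)**n*n - 2*(-2)**n + 2.

S(n) = 2 \left(-2\right)^{n} n - 2 \left(-2\right)^{n} + 2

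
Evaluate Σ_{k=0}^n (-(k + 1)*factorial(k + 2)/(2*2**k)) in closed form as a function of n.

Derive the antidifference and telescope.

S(n) = 2 - factorial(n + 3)/(2*2**n)

r(k) = (k + 2)*(k + 3)/(2*(k + 1)) after simplifying.
So A=k/2 + 3/2 and B=1, with C=k + 1.
f must satisfy (k/2 + 3/2)·f(k+1) − (1)·f(k) = k + 1.
d = 0 from the (1,0,1) case.
Solve for f: f(k) = 2 (degree 0 ≤ 0).
Certificate R = B(k−1)f/C = 2/(k + 1) gives s_k = -factorial(k + 2)/2**k.
Check: Δs_k = -(k + 1)*factorial(k + 2)/(2*2**k). ✓
s_(n+1) = -2**(-n - 1)*factorial(n + 3) and s_(0) = -2, so S(n) = 2 - factorial(n + 3)/(2*2**n).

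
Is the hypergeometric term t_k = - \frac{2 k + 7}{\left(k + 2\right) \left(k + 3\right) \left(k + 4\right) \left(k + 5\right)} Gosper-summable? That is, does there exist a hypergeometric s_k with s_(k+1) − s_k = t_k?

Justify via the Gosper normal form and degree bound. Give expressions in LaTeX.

Yes. s_k = \frac{k \left(- k - 6\right)}{8 \left(k^{2} + 6 k + 8\right)}.

Ratio r(k) = (k + 2)*(2*k + 9)/((k + 6)*(2*k + 7)).
Normal form (A,B,C) = (k + 2, k + 6, k + 7/2).
f must satisfy (k + 2)·f(k+1) − (k + 5)·f(k) = k + 7/2.
d = 3 from the (1,1,1) case.
Match coefficients ⇒ f(k) = k*(k + 3)*(k + 6)/16.
Certificate R = B(k−1)f/C = k*(k + 3)*(k + 5)*(k + 6)/(8*(2*k + 7)) gives s_k = k*(-k - 6)/(8*(k**2 + 6*k + 8)).
Δs = (-2*k - 7)/(k**4 + 14*k**3 + 71*k**2 + 154*k + 120), as required.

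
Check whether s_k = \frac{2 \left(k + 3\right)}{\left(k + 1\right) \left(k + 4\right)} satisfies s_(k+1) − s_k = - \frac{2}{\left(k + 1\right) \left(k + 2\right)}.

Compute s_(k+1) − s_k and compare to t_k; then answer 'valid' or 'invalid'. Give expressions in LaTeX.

Invalid: residual \frac{4 \left(k + 3\right)}{k^{4} + 12 k^{3} + 49 k^{2} + 78 k + 40} ≠ 0.

s_(k+1) = 2*(k + 4)/((k + 2)*(k + 5))
s_(k+1) − s_k = 2*(-k**2 - 7*k - 14)/(k**4 + 12*k**3 + 49*k**2 + 78*k + 40)
(s_(k+1) − s_k) − t_k = 4*(k + 3)/(k**4 + 12*k**3 + 49*k**2 + 78*k + 40)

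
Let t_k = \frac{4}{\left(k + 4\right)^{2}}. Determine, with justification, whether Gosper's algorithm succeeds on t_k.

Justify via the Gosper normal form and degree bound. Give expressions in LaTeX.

No; the coefficient equations for f are inconsistent.

Compute t_(k+1)/t_k: get (k + 4)**2/(k + 5)**2.
A = k**2 + 8*k + 16, B = k**2 + 10*k + 25, C = 1.
Need (k**2 + 8*k + 16)·f(k+1) − (k**2 + 8*k + 16)·f(k) = 1.
deg f ≤ 0 (via 2,2,0).
f = c0 ⇒ A·f(k+1) − B(k−1)·f(k) − C = -1. The system {-1 = 0} is inconsistent; no antidifference.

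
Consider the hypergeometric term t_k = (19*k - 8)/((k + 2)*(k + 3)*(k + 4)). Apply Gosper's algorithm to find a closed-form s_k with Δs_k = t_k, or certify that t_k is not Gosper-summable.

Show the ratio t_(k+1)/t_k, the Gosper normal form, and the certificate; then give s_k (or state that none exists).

s_k = k*(5*k - 13)/(2*(k + 2)*(k + 3))

t_(k+1)/t_k = (k + 2)*(19*k + 11)/((k + 5)*(19*k - 8)).
A = k + 2, B = k + 5, C = k - 8/19.
Solve (k + 2)·f(k+1) − (k + 4)·f(k) = k - 8/19.
Bound: deg f ≤ 2.
Solve for f: f(k) = k*(5*k - 13)/38 (degree 2 ≤ 2).
R(k) = B(k−1)·f(k)/C(k) = k*(k + 4)*(5*k - 13)/(2*(19*k - 8)); s_k = R·t_k = k*(5*k - 13)/(2*(k + 2)*(k + 3)).
Check: Δs_k = (19*k - 8)/(k**3 + 9*k**2 + 26*k + 24). ✓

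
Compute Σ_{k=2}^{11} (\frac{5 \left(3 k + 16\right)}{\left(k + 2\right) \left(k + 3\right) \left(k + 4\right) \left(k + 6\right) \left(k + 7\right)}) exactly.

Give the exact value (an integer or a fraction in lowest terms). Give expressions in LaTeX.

Σ = 181/6048

Compute t_(k+1)/t_k: get (k + 2)*(k + 6)*(3*k + 19)/((k + 5)*(k + 8)*(3*k + 16)).
So A=k + 2 and B=k + 8, with C=k**2 + 31*k/3 + 80/3.
f must satisfy (k + 2)·f(k+1) − (k + 7)·f(k) = k**2 + 31*k/3 + 80/3.
deg f ≤ 5 (via 1,1,2).
Match coefficients ⇒ f(k) = k*(k + 4)*(k + 5)*(k**2 + 11*k + 36)/108.
Certificate R = B(k−1)f/C = k*(k + 4)*(k + 7)*(k**2 + 11*k + 36)/(36*(3*k + 16)) gives s_k = 5*k*(k**2 + 11*k + 36)/(36*(k**3 + 11*k**2 + 36*k + 36)).
Check: Δs_k = 5*(3*k + 16)/(k**5 + 22*k**4 + 185*k**3 + 740*k**2 + 1404*k + 1008). ✓
Sum = s_(12) − s_(2); s_(12) = 26/189, s_(2) = 31/288 ⇒ 181/6048.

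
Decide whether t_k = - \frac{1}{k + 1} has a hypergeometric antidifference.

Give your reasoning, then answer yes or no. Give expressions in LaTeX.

No — t_k has no hypergeometric antidifference.

The ratio is (k + 1)/(k + 2).
Gosper form: A/B · C(k+1)/C(k) with A=k + 1, B=k + 2, C=1.
Need (k + 1)·f(k+1) − (k + 1)·f(k) = 1.
Bound: deg f ≤ 0.
f = c0 ⇒ A·f(k+1) − B(k−1)·f(k) − C = -1. The system {-1 = 0} is inconsistent; no antidifference.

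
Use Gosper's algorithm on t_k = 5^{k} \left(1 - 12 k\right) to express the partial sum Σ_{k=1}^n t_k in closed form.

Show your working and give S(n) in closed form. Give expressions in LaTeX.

S(n) = - 15 \cdot 5^{n} n + 5 \cdot 5^{n} - 5

r(k) = 5*(12*k + 11)/(12*k - 1) after simplifying.
Gosper form: A/B · C(k+1)/C(k) with A=5, B=1, C=k - 1/12.
Solve (5)·f(k+1) − (1)·f(k) = k - 1/12.
d = 1 from the (0,0,1) case.
A polynomial solution: f(k) = (3*k - 4)/12.
So s_k = (B(k−1)f/C)·t_k = ((3*k - 4)/(12*k - 1))·t_k = 5**k*(4 - 3*k).
Δs = 5**k*(1 - 12*k), as required.
s_(n+1) = 5**(n + 1)*(1 - 3*n) and s_(1) = 5, so S(n) = -15*5**n*n + 5*5**n - 5.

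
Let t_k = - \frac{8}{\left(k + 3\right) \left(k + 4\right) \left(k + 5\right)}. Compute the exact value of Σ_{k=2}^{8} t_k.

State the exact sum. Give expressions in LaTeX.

Σ = -7/65

r(k) = (k + 3)/(k + 6) after simplifying.
Take A(k)=k + 3, B(k)=k + 6, C(k)=1.
Solve (k + 3)·f(k+1) − (k + 5)·f(k) = 1.
From deg A=1, deg B=1, deg C=0: d=2.
Match coefficients ⇒ f(k) = k*(k + 7)/24.
Then R = B(k−1)f/C = k*(k + 5)*(k + 7)/24, so s_k = R(k)·t_k = k*(-k - 7)/(3*(k + 3)*(k + 4)).
s_(k+1) − s_k = -8/(k**3 + 12*k**2 + 47*k + 60) = t_k.
Σ_(k=2)^(8) t_k = s_(9) − s_(2) = -4/13 − (-1/5) = -7/65.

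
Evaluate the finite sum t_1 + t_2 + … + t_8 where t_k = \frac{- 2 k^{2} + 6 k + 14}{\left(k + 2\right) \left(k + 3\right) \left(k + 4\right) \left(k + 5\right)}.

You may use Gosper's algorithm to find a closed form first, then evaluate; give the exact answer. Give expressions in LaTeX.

Ratio r(k) = (k + 2)*(3*k - (k + 1)**2 + 10)/((k + 6)*(-k**2 + 3*k + 7)).
A = k + 2, B = k + 6, C = k**2 - 3*k - 7.
Set up (k + 2)·f(k+1) − (k + 5)·f(k) − (k**2 - 3*k - 7) = 0.
From deg A=1, deg B=1, deg C=2: d=3.
Coefficient equations give f(k) = -k*(k**2 + 33*k + 50)/24.
So s_k = (B(k−1)f/C)·t_k = (-k*(k + 5)*(k**2 + 33*k + 50)/(24*(k**2 - 3*k - 7)))·t_k = k*(k**2 + 33*k + 50)/(12*(k + 2)*(k + 3)*(k + 4)).
Δs = 2*(-k**2 + 3*k + 7)/(k**4 + 14*k**3 + 71*k**2 + 154*k + 120), as required.
Evaluate s at k=9 and k=1: 107/572 and 7/60; difference 151/2145.

Σ = 151/2145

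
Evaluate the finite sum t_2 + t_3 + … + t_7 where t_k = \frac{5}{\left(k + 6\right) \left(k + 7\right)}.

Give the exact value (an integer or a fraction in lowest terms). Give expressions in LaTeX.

Compute t_(k+1)/t_k: get (k + 6)/(k + 8).
Normal form (A,B,C) = (k + 6, k + 8, 1).
Set up (k + 6)·f(k+1) − (k + 7)·f(k) − (1) = 0.
Degrees (1,1,0) ⇒ d ≤ 1.
Solve for f: f(k) = k/6 (degree 1 ≤ 1).
Get s_k = R·t_k = 5*k/(6*(k + 6)) with R(k) = B(k−1)f(k)/C(k) = k*(k + 7)/6.
Δs = 5/(k**2 + 13*k + 42), as required.
Σ_(k=2)^(7) t_k = s_(8) − s_(2) = 10/21 − (5/24) = 15/56.

Σ = 15/56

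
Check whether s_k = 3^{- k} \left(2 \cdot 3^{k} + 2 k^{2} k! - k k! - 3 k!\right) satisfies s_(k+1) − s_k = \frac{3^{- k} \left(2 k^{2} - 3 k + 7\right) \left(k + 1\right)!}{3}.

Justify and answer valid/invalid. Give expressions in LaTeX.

valid; difference matches t_k

s_(k+1) = (6*3**k + 2*k**3*factorial(k) + 5*k**2*factorial(k) + k*factorial(k) - 2*factorial(k))/(3*3**k)
s_(k+1) − s_k = (2*k**2 - 3*k + 7)*factorial(k + 1)/(3*3**k)
(s_(k+1) − s_k) − t_k = 0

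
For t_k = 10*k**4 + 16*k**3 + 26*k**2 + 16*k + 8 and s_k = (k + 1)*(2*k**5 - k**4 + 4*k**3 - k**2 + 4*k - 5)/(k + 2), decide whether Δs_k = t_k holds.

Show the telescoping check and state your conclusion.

Invalid: residual (-8*k**5 - 37*k**4 - 54*k**3 - 69*k**2 - 36*k - 21)/(k**2 + 5*k + 6) ≠ 0.

s_(k+1) = (2*k**6 + 13*k**5 + 38*k**4 + 65*k**3 + 70*k**2 + 43*k + 6)/(k + 3)
s_(k+1) − s_k = (10*k**6 + 58*k**5 + 129*k**4 + 188*k**3 + 175*k**2 + 100*k + 27)/(k**2 + 5*k + 6)
(s_(k+1) − s_k) − t_k = (-8*k**5 - 37*k**4 - 54*k**3 - 69*k**2 - 36*k - 21)/(k**2 + 5*k + 6)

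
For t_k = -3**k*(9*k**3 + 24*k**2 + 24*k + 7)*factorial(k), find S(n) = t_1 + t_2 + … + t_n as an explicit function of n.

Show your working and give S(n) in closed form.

Compute t_(k+1)/t_k: get 3*(9*k**4 + 60*k**3 + 150*k**2 + 163*k + 64)/(9*k**3 + 24*k**2 + 24*k + 7).
Take A(k)=3*k + 3, B(k)=1, C(k)=k**3 + 8*k**2/3 + 8*k/3 + 7/9.
f must satisfy (3*k + 3)·f(k+1) − (1)·f(k) = k**3 + 8*k**2/3 + 8*k/3 + 7/9.
Degrees (1,0,3) ⇒ d ≤ 2.
Match coefficients ⇒ f(k) = (3*k**2 - 1)/9.
R(k) = B(k−1)·f(k)/C(k) = (3*k**2 - 1)/(9*k**3 + 24*k**2 + 24*k + 7); s_k = R·t_k = -3**k*(3*k**2 - 1)*factorial(k).
Check: Δs_k = -3**k*(9*k**3 + 24*k**2 + 24*k + 7)*factorial(k). ✓
Telescope: S(n) = s_(n+1) − s_(1) = -3**(n + 1)*(3*n**2 + 6*n + 2)*factorial(n + 1) − (-6) = -9*3**n*n**3*factorial(n) - 27*3**n*n**2*factorial(n) - 24*3**n*n*factorial(n) - 6*3**n*factorial(n) + 6.

S(n) = -9*3**n*n**3*factorial(n) - 27*3**n*n**2*factorial(n) - 24*3**n*n*factorial(n) - 6*3**n*factorial(n) + 6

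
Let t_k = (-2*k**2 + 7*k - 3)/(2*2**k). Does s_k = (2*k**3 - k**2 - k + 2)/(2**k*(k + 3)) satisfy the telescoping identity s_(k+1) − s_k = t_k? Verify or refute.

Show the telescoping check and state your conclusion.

Invalid: residual (2*k**3 + 3*k**2 - 24*k + 13)/(2**k*(k**2 + 7*k + 12)) ≠ 0.

s_(k+1) = (-k + 2*(k + 1)**3 - (k + 1)**2 + 1)/(2*2**k*(k + 4))
s_(k+1) − s_k = (-2*k**4 - 3*k**3 + 28*k**2 + 15*k - 10)/(2*2**k*(k**2 + 7*k + 12))
(s_(k+1) − s_k) − t_k = (2*k**3 + 3*k**2 - 24*k + 13)/(2**k*(k**2 + 7*k + 12))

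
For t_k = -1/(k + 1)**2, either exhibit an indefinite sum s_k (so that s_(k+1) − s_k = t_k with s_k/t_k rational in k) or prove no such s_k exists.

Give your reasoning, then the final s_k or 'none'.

none (Gosper's algorithm certifies no s_k)

r(k) = (k + 1)**2/(k + 2)**2 after simplifying.
A = k**2 + 2*k + 1, B = k**2 + 4*k + 4, C = 1.
Key eq: (k**2 + 2*k + 1)·f(k+1) = (k**2 + 2*k + 1)·f(k) + (1).
deg f ≤ 0 (via 2,2,0).
Generic f = c0 gives residual -1; -1 = 0 cannot hold, so t_k is not Gosper-summable.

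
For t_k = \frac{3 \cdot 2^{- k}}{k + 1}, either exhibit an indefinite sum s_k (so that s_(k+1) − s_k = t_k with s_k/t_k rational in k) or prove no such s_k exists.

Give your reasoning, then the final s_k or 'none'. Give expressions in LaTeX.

r(k) = (k + 1)/(2*(k + 2)) after simplifying.
So A=k/2 + 1/2 and B=k + 2, with C=1.
f must satisfy (k/2 + 1/2)·f(k+1) − (k + 1)·f(k) = 1.
d = -1 from the (1,1,0) case.
Negative degree bound (-1): no f exists, t_k not Gosper-summable.

none — t_k is not Gosper-summable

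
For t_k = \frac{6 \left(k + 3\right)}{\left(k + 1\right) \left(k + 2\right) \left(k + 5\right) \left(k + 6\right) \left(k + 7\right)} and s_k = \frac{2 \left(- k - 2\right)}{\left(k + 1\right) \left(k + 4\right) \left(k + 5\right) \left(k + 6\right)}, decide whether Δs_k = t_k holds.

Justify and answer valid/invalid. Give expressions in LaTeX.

s_(k+1) = 2*(-k - 3)/((k + 2)*(k + 5)*(k + 6)*(k + 7))
s_(k+1) − s_k = 2*(3*k**2 + 13*k + 16)/(k**6 + 25*k**5 + 247*k**4 + 1219*k**3 + 3112*k**2 + 3796*k + 1680)
(s_(k+1) − s_k) − t_k = 8*(-2*k - 5)/(k**6 + 25*k**5 + 247*k**4 + 1219*k**3 + 3112*k**2 + 3796*k + 1680)

Invalid: residual \frac{8 \left(- 2 k - 5\right)}{k^{6} + 25 k^{5} + 247 k^{4} + 1219 k^{3} + 3112 k^{2} + 3796 k + 1680} ≠ 0.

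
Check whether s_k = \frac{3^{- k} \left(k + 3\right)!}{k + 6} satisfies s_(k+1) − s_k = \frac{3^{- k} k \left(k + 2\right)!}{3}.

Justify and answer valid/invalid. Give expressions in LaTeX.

Invalid: residual - \frac{3^{- k} \left(k^{2} + 6 k - 3\right) \left(k + 2\right)!}{\left(k + 6\right) \left(k + 7\right)} ≠ 0.

s_(k+1) = factorial(k + 4)/(3*3**k*(k + 7))
s_(k+1) − s_k = (k**2 + 7*k + 3)*factorial(k + 3)/(3*3**k*(k + 6)*(k + 7))
(s_(k+1) − s_k) − t_k = -(k**2 + 6*k - 3)*factorial(k + 2)/(3**k*(k + 6)*(k + 7))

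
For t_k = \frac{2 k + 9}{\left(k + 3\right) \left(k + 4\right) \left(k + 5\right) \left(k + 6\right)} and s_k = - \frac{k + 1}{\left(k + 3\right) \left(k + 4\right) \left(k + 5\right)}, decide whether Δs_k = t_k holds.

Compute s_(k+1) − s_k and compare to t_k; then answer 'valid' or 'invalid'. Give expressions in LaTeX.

s_(k+1) = (-k - 2)/((k + 4)*(k + 5)*(k + 6))
s_(k+1) − s_k = 2*k/(k**4 + 18*k**3 + 119*k**2 + 342*k + 360)
(s_(k+1) − s_k) − t_k = -9/(k**4 + 18*k**3 + 119*k**2 + 342*k + 360)

Invalid: residual - \frac{9}{k^{4} + 18 k^{3} + 119 k^{2} + 342 k + 360} ≠ 0.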